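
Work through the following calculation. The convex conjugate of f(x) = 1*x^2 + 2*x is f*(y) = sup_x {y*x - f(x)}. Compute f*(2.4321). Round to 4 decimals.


f*(y) = sup_x {y*x - a*x^2 - b*x} = sup_x {(y-b)*x - a*x^2}
FOC: (y - b) - 2a*x = 0 => x* = (y - b)/(2a)
x* = (2.4321 - 2)/(2*1) = 0.2161
f*(2.4321) = (y-b)^2/(4a) = (2.4321 - 2)^2/(4*1)
= 0.1867/4 = 0.0467


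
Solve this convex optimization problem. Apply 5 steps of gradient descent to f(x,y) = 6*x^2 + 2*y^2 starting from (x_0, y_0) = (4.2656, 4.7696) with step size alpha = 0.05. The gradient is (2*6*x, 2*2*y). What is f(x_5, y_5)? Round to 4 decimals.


Gradient descent on f(x,y) = 6*x^2 + 2*y^2.
Starting point: (4.2656, 4.7696), alpha = 0.05
Step 1: grad_x = 2*6*4.2656 = 51.1872, grad_y = 2*2*4.7696 = 19.0784
  x_1 = 4.2656 - 0.05*51.1872 = 1.7062
  y_1 = 4.7696 - 0.05*19.0784 = 3.8157
Step 2: grad_x = 2*6*1.7062 = 20.4749, grad_y = 2*2*3.8157 = 15.2627
  x_2 = 1.7062 - 0.05*20.4749 = 0.6825
  y_2 = 3.8157 - 0.05*15.2627 = 3.0525
Step 3: grad_x = 2*6*0.6825 = 8.19, grad_y = 2*2*3.0525 = 12.2102
  x_3 = 0.6825 - 0.05*8.19 = 0.273
  y_3 = 3.0525 - 0.05*12.2102 = 2.442
Step 4: grad_x = 2*6*0.273 = 3.276, grad_y = 2*2*2.442 = 9.7681
  x_4 = 0.273 - 0.05*3.276 = 0.1092
  y_4 = 2.442 - 0.05*9.7681 = 1.9536
Step 5: grad_x = 2*6*0.1092 = 1.3104, grad_y = 2*2*1.9536 = 7.8145
  x_5 = 0.1092 - 0.05*1.3104 = 0.0437
  y_5 = 1.9536 - 0.05*7.8145 = 1.5629
f(0.0437, 1.5629) = 6*0.0437^2 + 2*1.5629^2 = 4.8968


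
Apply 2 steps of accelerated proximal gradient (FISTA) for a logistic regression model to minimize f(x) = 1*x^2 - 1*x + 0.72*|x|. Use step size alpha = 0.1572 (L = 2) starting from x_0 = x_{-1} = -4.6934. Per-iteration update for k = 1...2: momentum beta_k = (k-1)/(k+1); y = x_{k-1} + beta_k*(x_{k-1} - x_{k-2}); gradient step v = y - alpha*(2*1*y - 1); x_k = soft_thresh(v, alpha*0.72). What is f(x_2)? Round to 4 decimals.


FISTA on f(x) = 1*x^2 - 1*x + 0.72*|x|
L = 2, alpha = 0.1572
Iteration 1: beta = 0.0, y = -4.6934 + 0.0*(-4.6934 + 4.6934) = -4.6934
  grad(y) = -10.3868, v = y - alpha*grad = -3.0606
  prox(v) = soft_thresh(-3.0606, 0.1132) = -2.9474
Iteration 2: beta = 0.3333, y = -2.9474 + 0.3333*(-2.9474 + 4.6934) = -2.3654
  grad(y) = -5.7308, v = y - alpha*grad = -1.4645
  prox(v) = soft_thresh(-1.4645, 0.1132) = -1.3513
f(x_2) = 1*(-1.3513)^2 - 1*(-1.3513) + 0.72*|-1.3513| = 4.1504


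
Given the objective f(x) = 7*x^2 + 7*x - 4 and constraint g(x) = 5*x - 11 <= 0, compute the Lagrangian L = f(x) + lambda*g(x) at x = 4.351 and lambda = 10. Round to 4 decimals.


Step 1: Evaluate f(x).
f(4.351) = 7*4.351^2 + 7*4.351 - 4 = 158.9754
Step 2: Evaluate g(x).
g(4.351) = 5*4.351 - 11 = 10.755
Step 3: Compute Lagrangian.
L = 158.9754 + 10*10.755 = 266.5254


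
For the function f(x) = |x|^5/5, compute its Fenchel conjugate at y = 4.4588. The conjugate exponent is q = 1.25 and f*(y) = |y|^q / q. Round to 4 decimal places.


The conjugate exponent q satisfies 1/p + 1/q = 1.
p = 5, so q = 5/(5 - 1) = 1.25
|y|^q = 4.4588^1.25 = 6.4792
f*(4.4588) = 6.4792 / 1.25 = 5.1834


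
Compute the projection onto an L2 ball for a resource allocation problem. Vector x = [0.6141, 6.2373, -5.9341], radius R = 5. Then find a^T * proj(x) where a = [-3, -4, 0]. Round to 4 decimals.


Step 1: Compute ||x|| (intermediates to 6 decimals).
||x|| = sqrt(0.6141^2 + 6.2373^2 + (-5.9341)^2) = 8.631024
Step 2: Project.
Since ||x|| > R, scale = R/||x|| = 5/8.631024 = 0.579306, proj(x) = scale * x
proj(x) = [0.355752, 3.613305, -3.43766]
Step 3: Dot product.
a^T * proj(x) = -3*0.355752 - 4*3.613305 + 0*(-3.43766) = -15.5205


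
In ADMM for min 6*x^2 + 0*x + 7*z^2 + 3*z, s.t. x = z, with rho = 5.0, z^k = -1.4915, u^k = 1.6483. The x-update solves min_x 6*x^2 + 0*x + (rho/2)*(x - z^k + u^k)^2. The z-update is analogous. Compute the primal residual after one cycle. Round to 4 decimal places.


ADMM iteration with rho = 5.0, z^k = -1.4915, u^k = 1.6483
Step 1: x-update.
Minimize 6*x^2 + 0*x + (5.0/2)*(x + 1.4915 + 1.6483)^2
FOC: (2*6 + 5.0)*x = 0 + 5.0*(-1.4915 - 1.6483)
x^{k+1} = -0.9235
Step 2: z-update.
Minimize 7*z^2 + 3*z + (5.0/2)*(-0.9235 - z + 1.6483)^2
FOC: (2*7 + 5.0)*z = -3 + 5.0*(-0.9235 + 1.6483)
z^{k+1} = 0.0328
Step 3: u-update.
u^{k+1} = 1.6483 - 0.9235 - 0.0328 = 0.692
Step 4: Primal residual = |-0.9235 - 0.0328| = 0.9563


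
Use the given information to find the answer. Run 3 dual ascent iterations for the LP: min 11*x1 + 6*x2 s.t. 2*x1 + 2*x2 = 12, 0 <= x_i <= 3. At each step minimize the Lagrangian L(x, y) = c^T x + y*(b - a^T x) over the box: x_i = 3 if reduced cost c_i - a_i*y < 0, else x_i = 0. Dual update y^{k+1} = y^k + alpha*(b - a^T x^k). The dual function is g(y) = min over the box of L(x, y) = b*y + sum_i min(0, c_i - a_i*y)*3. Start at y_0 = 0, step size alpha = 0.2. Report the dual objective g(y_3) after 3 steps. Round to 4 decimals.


Dual ascent for LP: min 11*x1 + 6*x2, 2*x1 + 2*x2 = 12, 0 <= x_i <= 3
Step 1: y^k = 0.0, reduced costs: (11.0, 6.0)
  x^k = (0.0, 0.0), subgradient = b - a^T x = 12.0
  y^{k+1} = 0.0 + 0.2*12.0 = 2.4
Step 2: y^k = 2.4, reduced costs: (6.2, 1.2)
  x^k = (0.0, 0.0), subgradient = b - a^T x = 12.0
  y^{k+1} = 2.4 + 0.2*12.0 = 4.8
Step 3: y^k = 4.8, reduced costs: (1.4, -3.6)
  x^k = (0.0, 3.0), subgradient = b - a^T x = 6.0
  y^{k+1} = 4.8 + 0.2*6.0 = 6.0
Dual objective at y_3 = 6.0: reduced costs (-1.0, -6.0), box minimizer x = (3.0, 3.0)
g(y_3) = b*y + (c1 - a1*y)*x1 + (c2 - a2*y)*x2 = 12*6.0 + (-1.0)*3.0 + (-6.0)*3.0 = 72.0 - 3.0 - 18.0 = 51.0


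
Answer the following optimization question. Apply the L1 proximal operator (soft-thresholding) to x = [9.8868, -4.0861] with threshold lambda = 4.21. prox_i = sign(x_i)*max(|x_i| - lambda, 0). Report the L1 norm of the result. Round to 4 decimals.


Soft-thresholding with lambda = 4.21:
prox(9.8868) = sign(9.8868)*max(|9.8868| - 4.21, 0) = 5.6768
prox(-4.0861) = sign(-4.0861)*max(|-4.0861| - 4.21, 0) = 0.0
prox(x) = [5.6768, 0.0]
||prox(x)||_1 = 5.6768 + 0.0 = 5.6768


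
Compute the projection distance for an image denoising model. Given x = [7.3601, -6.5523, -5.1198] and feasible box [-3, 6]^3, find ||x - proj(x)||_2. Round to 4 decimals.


Project each component onto [-3, 6].
clip(7.3601) = 6.0, clip(-6.5523) = -3.0, clip(-5.1198) = -3.0
Projection = [6.0, -3.0, -3.0]
Squared diffs: [1.8499, 12.6188, 4.4936]
Distance = sqrt(18.9623) = 4.3546


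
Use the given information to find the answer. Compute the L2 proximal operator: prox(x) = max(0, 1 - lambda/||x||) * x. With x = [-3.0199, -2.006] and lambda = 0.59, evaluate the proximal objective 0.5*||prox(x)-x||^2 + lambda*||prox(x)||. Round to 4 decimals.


Step 1: Compute ||x||.
||x|| = 3.6254
Step 2: Compute scaling factor.
scale = max(0, 1 - 0.59/3.6254) = 0.8373
Step 3: prox(x) = [-2.5284, -1.6795]
||prox(x)|| = 3.0354
Step 4: Proximal objective.
0.5*||prox-x||^2 = 0.1741
lambda*||prox|| = 1.7909
Total = 1.965


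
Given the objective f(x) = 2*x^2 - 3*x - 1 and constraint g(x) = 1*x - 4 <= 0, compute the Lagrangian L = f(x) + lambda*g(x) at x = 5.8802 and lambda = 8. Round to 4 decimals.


Step 1: Evaluate f(x).
f(5.8802) = 2*5.8802^2 - 3*5.8802 - 1 = 50.5129
Step 2: Evaluate g(x).
g(5.8802) = 1*5.8802 - 4 = 1.8802
Step 3: Compute Lagrangian.
L = 50.5129 + 8*1.8802 = 65.5545


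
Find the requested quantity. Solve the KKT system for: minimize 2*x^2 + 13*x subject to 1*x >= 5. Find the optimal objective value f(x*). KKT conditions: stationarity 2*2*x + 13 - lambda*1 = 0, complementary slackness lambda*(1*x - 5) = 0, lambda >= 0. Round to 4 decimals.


Step 1: Try lambda = 0 (constraint inactive).
x_unc = -13/(2*2) = -3.25
Check: 1*-3.25 = -3.25 < 5 -- violated!
Step 2: Constraint must be active: 1*x = 5
x* = 5/1 = 5.0
lambda = (2*2*5.0 + 13)/1 = 33.0
Step 3: Compute optimal value.
f(x*) = 2*5.0^2 + 13*5.0 = 115.0


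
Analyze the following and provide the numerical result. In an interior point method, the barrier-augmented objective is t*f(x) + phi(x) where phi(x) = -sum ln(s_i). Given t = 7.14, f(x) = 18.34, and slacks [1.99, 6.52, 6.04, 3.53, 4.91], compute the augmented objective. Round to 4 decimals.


Step 1: Compute log-barrier.
ln values: [0.6881, 1.8749, 1.7984, 1.2613, 1.5913]
phi = -(0.6881 + 1.8749 + 1.7984 + 1.2613 + 1.5913) = -7.214
Step 2: Compute augmented objective.
t*f(x) = 7.14*18.34 = 130.9476
Total = 130.9476 - 7.214 = 123.7336


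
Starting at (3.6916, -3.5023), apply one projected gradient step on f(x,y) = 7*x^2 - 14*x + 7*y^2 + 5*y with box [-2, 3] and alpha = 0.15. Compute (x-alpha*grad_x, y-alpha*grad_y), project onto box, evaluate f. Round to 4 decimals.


Step 1: Compute gradient at (3.6916, -3.5023).
grad_x = 2*7*3.6916 - 14 = 37.6824
grad_y = 2*7*-3.5023 + 5 = -44.0322
Step 2: Gradient step.
x_raw = 3.6916 - 0.15*37.6824 = -1.9608
y_raw = -3.5023 - 0.15*-44.0322 = 3.1025
Step 3: Project onto [-2, 3].
x_proj = clip(-1.9608) = -1.9608
y_proj = clip(3.1025) = 3.0
Step 4: Evaluate f.
f(-1.9608, 3.0) = 132.3627


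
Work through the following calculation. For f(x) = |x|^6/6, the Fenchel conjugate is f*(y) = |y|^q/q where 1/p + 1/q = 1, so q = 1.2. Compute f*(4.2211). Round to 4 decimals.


The conjugate exponent q satisfies 1/p + 1/q = 1.
p = 6, so q = 6/(6 - 1) = 1.2
|y|^q = 4.2211^1.2 = 5.63
f*(4.2211) = 5.63 / 1.2 = 4.6917


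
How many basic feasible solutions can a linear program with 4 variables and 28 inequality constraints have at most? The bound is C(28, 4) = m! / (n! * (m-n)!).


Each vertex corresponds to some choice of n active constraints out of m, so the number of vertices is at most C(m, n) = m! / (n!(m-n)!).
m = 28, n = 4
Numerator: 28 * 27 * 26 * 25
Denominator: 4! = 24
C(28, 4) = 20475


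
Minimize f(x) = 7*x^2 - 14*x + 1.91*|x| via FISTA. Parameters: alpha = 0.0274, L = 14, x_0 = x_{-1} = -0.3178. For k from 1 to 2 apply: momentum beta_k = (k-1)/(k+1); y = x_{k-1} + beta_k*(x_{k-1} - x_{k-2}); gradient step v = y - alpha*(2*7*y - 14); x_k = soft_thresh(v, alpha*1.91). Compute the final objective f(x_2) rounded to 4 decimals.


FISTA on f(x) = 7*x^2 - 14*x + 1.91*|x|
L = 14, alpha = 0.0274
Iteration 1: beta = 0.0, y = -0.3178 + 0.0*(-0.3178 + 0.3178) = -0.3178
  grad(y) = -18.4492, v = y - alpha*grad = 0.1877
  prox(v) = soft_thresh(0.1877, 0.0523) = 0.1354
Iteration 2: beta = 0.3333, y = 0.1354 + 0.3333*(0.1354 + 0.3178) = 0.2864
  grad(y) = -9.99, v = y - alpha*grad = 0.5602
  prox(v) = soft_thresh(0.5602, 0.0523) = 0.5078
f(x_2) = 7*0.5078^2 - 14*0.5078 + 1.91*|0.5078| = -4.3344


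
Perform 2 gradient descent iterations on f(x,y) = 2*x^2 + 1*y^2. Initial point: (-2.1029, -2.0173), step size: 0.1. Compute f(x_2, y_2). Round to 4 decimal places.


Gradient descent on f(x,y) = 2*x^2 + 1*y^2.
Starting point: (-2.1029, -2.0173), alpha = 0.1
Step 1: grad_x = 2*2*-2.1029 = -8.4116, grad_y = 2*1*-2.0173 = -4.0346
  x_1 = -2.1029 - 0.1*-8.4116 = -1.2617
  y_1 = -2.0173 - 0.1*-4.0346 = -1.6138
Step 2: grad_x = 2*2*-1.2617 = -5.047, grad_y = 2*1*-1.6138 = -3.2277
  x_2 = -1.2617 - 0.1*-5.047 = -0.757
  y_2 = -1.6138 - 0.1*-3.2277 = -1.2911
f(-0.757, -1.2911) = 2*(-0.757)^2 + 1*(-1.2911)^2 = 2.8131


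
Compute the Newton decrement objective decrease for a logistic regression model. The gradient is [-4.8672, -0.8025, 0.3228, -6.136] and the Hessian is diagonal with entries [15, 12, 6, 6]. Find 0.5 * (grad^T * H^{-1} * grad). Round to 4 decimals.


Step 1: H is diagonal, so H^(-1) * g = [-0.3245, -0.0669, 0.0538, -1.0227].
Step 2: g^T H^(-1) g = sum_i g_i^2 / H_ii
  = (-4.8672)^2/15 + (-0.8025)^2/12 + (0.3228)^2/6 + (-6.136)^2/6
  = 1.5793 + 0.0537 + 0.0174 + 6.2751 = 7.9254
Step 3: Objective decrease = 0.5 * g^T H^(-1) g = 3.9627


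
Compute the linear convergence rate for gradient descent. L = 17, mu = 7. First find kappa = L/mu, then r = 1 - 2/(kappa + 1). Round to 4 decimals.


Step 1: Compute the condition number.
kappa = L/mu = 17/7 = 2.4286
Step 2: Compute the convergence rate.
r = 1 - 2/(kappa + 1) = 1 - 2*mu/(L + mu) = (L - mu)/(L + mu) = 10/24 = 0.4167


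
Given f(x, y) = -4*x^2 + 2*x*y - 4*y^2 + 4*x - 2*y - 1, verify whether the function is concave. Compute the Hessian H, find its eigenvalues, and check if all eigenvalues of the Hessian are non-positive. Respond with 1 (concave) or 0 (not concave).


The Hessian of f(x,y) = -4*x^2 + 2*x*y - 4*y^2 + 4*x - 2*y - 1 is:
H = [[-8, 2], [2, -8]]
Trace = -8 - 8 = -16
Determinant = -8*-8 - (2)^2 = 60
Discriminant = (-16)^2 - 4*60 = 16.0
Eigenvalues: lambda_1 = -10.0, lambda_2 = -6.0
The function is concave.

1


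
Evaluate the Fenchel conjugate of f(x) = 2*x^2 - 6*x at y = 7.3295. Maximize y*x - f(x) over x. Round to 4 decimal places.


f*(y) = sup_x {y*x - a*x^2 - b*x} = sup_x {(y-b)*x - a*x^2}
FOC: (y - b) - 2a*x = 0 => x* = (y - b)/(2a)
x* = (7.3295 + 6)/(2*2) = 3.3324
f*(7.3295) = (y-b)^2/(4a) = (7.3295 + 6)^2/(4*2)
= 177.6756/8 = 22.2094


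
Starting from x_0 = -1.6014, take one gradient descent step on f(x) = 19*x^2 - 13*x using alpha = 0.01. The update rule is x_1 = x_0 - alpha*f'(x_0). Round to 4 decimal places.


We compute the gradient at x_0 and apply the update.
f'(x) = 38*x - 13
f'(-1.6014) = 38*-1.6014 - 13 = -73.8532
x_1 = -1.6014 - 0.01*-73.8532 = -0.8629


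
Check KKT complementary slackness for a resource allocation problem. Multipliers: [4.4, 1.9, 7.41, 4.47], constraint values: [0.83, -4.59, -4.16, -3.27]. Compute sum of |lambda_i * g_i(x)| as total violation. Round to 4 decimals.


KKT complementary slackness check:
lambda_1 * g_1 = 4.4 * 0.83 = 3.652
lambda_2 * g_2 = 1.9 * -4.59 = -8.721
lambda_3 * g_3 = 7.41 * -4.16 = -30.8256
lambda_4 * g_4 = 4.47 * -3.27 = -14.6169
Total violation = 3.652 + 8.721 + 30.8256 + 14.6169 = 57.8155


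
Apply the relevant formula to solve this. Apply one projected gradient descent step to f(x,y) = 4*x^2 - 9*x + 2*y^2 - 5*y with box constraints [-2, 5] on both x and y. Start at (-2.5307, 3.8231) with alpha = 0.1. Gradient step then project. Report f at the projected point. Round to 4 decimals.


Step 1: Compute gradient at (-2.5307, 3.8231).
grad_x = 2*4*-2.5307 - 9 = -29.2456
grad_y = 2*2*3.8231 - 5 = 10.2924
Step 2: Gradient step.
x_raw = -2.5307 - 0.1*-29.2456 = 0.3939
y_raw = 3.8231 - 0.1*10.2924 = 2.7939
Step 3: Project onto [-2, 5].
x_proj = clip(0.3939) = 0.3939
y_proj = clip(2.7939) = 2.7939
Step 4: Evaluate f.
f(0.3939, 2.7939) = -1.2822


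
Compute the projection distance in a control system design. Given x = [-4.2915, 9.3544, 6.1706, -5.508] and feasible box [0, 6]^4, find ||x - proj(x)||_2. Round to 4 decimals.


Project each component onto [0, 6].
clip(-4.2915) = 0.0, clip(9.3544) = 6.0, clip(6.1706) = 6.0, clip(-5.508) = 0.0
Projection = [0.0, 6.0, 6.0, 0.0]
Squared diffs: [18.417, 11.252, 0.0291, 30.3381]
Distance = sqrt(60.0362) = 7.7483


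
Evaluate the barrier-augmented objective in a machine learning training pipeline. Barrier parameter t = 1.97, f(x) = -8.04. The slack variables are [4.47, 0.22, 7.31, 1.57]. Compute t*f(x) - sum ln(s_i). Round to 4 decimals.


Step 1: Compute log-barrier.
ln values: [1.4974, -1.5141, 1.9892, 0.4511]
phi = -(1.4974 - 1.5141 + 1.9892 + 0.4511) = -2.4236
Step 2: Compute augmented objective.
t*f(x) = 1.97*-8.04 = -15.8388
Total = -15.8388 - 2.4236 = -18.2624


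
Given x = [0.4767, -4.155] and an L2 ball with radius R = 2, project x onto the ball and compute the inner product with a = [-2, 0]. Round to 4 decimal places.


Step 1: Compute ||x|| (intermediates to 6 decimals).
||x|| = sqrt(0.4767^2 + (-4.155)^2) = 4.182256
Step 2: Project.
Since ||x|| > R, scale = R/||x|| = 2/4.182256 = 0.478211, proj(x) = scale * x
proj(x) = [0.227963, -1.986967]
Step 3: Dot product.
a^T * proj(x) = -2*0.227963 + 0*(-1.986967) = -0.4559


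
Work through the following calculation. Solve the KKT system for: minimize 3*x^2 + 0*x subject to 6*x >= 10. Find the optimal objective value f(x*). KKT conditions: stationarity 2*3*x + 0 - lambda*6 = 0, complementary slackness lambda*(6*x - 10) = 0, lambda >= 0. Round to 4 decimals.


Step 1: Try lambda = 0 (constraint inactive).
x_unc = 0/(2*3) = 0.0
Check: 6*0.0 = 0.0 < 10 -- violated!
Step 2: Constraint must be active: 6*x = 10
x* = 10/6 = 5/3 = 1.6667 (rounded; the exact value 5/3 is used below)
lambda = (2*3*(5/3) + 0)/6 = 1.6667
Step 3: Compute optimal value.
f(x*) = 3*(5/3)^2 + 0*(5/3) = 8.3333


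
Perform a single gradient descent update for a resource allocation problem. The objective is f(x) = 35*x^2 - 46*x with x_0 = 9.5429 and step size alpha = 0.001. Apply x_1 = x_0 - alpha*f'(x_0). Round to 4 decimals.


We compute the gradient at x_0 and apply the update.
f'(x) = 70*x - 46
f'(9.5429) = 70*9.5429 - 46 = 622.003
x_1 = 9.5429 - 0.001*622.003 = 8.9209


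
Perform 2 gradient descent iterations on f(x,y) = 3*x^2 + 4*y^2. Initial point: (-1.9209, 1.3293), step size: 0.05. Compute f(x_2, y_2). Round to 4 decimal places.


Gradient descent on f(x,y) = 3*x^2 + 4*y^2.
Starting point: (-1.9209, 1.3293), alpha = 0.05
Step 1: grad_x = 2*3*-1.9209 = -11.5254, grad_y = 2*4*1.3293 = 10.6344
  x_1 = -1.9209 - 0.05*-11.5254 = -1.3446
  y_1 = 1.3293 - 0.05*10.6344 = 0.7976
Step 2: grad_x = 2*3*-1.3446 = -8.0678, grad_y = 2*4*0.7976 = 6.3806
  x_2 = -1.3446 - 0.05*-8.0678 = -0.9412
  y_2 = 0.7976 - 0.05*6.3806 = 0.4785
f(-0.9412, 0.4785) = 3*(-0.9412)^2 + 4*0.4785^2 = 3.5738


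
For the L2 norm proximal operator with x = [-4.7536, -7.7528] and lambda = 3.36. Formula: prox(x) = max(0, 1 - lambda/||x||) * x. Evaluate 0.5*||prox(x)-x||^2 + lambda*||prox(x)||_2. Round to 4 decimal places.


Step 1: Compute ||x||.
||x|| = 9.0941
Step 2: Compute scaling factor.
scale = max(0, 1 - 3.36/9.0941) = 0.6305
Step 3: prox(x) = [-2.9973, -4.8884]
||prox(x)|| = 5.7341
Step 4: Proximal objective.
0.5*||prox-x||^2 = 5.6448
lambda*||prox|| = 19.2666
Total = 24.9114


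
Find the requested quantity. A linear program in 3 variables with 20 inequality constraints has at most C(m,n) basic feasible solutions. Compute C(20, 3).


Each vertex corresponds to some choice of n active constraints out of m, so the number of vertices is at most C(m, n) = m! / (n!(m-n)!).
m = 20, n = 3
Numerator: 20 * 19 * 18
Denominator: 3! = 6
C(20, 3) = 1140


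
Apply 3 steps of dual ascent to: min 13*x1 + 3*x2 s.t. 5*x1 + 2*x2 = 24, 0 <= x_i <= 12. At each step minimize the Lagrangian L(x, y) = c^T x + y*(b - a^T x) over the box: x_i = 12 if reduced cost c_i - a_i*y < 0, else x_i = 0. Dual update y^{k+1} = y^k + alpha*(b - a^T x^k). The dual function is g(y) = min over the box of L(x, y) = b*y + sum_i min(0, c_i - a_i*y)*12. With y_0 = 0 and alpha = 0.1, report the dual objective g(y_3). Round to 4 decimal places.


Dual ascent for LP: min 13*x1 + 3*x2, 5*x1 + 2*x2 = 24, 0 <= x_i <= 12
Step 1: y^k = 0.0, reduced costs: (13.0, 3.0)
  x^k = (0.0, 0.0), subgradient = b - a^T x = 24.0
  y^{k+1} = 0.0 + 0.1*24.0 = 2.4
Step 2: y^k = 2.4, reduced costs: (1.0, -1.8)
  x^k = (0.0, 12.0), subgradient = b - a^T x = 0.0
  y^{k+1} = 2.4 + 0.1*0.0 = 2.4
Step 3: y^k = 2.4, reduced costs: (1.0, -1.8)
  x^k = (0.0, 12.0), subgradient = b - a^T x = 0.0
  y^{k+1} = 2.4 + 0.1*0.0 = 2.4
Dual objective at y_3 = 2.4: reduced costs (1.0, -1.8), box minimizer x = (0.0, 12.0)
g(y_3) = b*y + (c1 - a1*y)*x1 + (c2 - a2*y)*x2 = 24*2.4 + 1.0*0.0 + (-1.8)*12.0 = 57.6 + 0.0 - 21.6 = 36.0


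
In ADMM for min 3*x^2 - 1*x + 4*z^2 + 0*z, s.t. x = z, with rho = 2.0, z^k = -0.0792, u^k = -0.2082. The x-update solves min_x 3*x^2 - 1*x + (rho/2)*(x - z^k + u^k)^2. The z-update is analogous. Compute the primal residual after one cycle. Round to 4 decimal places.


ADMM iteration with rho = 2.0, z^k = -0.0792, u^k = -0.2082
Step 1: x-update.
Minimize 3*x^2 - 1*x + (2.0/2)*(x + 0.0792 - 0.2082)^2
FOC: (2*3 + 2.0)*x = 1 + 2.0*(-0.0792 + 0.2082)
x^{k+1} = 0.1573
Step 2: z-update.
Minimize 4*z^2 + 0*z + (2.0/2)*(0.1573 - z - 0.2082)^2
FOC: (2*4 + 2.0)*z = 0 + 2.0*(0.1573 - 0.2082)
z^{k+1} = -0.0102
Step 3: u-update.
u^{k+1} = -0.2082 + 0.1573 + 0.0102 = -0.0408
Step 4: Primal residual = |0.1573 + 0.0102| = 0.1674


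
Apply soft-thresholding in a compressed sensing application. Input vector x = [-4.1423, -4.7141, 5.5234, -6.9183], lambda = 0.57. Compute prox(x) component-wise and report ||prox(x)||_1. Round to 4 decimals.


Soft-thresholding with lambda = 0.57:
prox(-4.1423) = sign(-4.1423)*max(|-4.1423| - 0.57, 0) = -3.5723
prox(-4.7141) = sign(-4.7141)*max(|-4.7141| - 0.57, 0) = -4.1441
prox(5.5234) = sign(5.5234)*max(|5.5234| - 0.57, 0) = 4.9534
prox(-6.9183) = sign(-6.9183)*max(|-6.9183| - 0.57, 0) = -6.3483
prox(x) = [-3.5723, -4.1441, 4.9534, -6.3483]
||prox(x)||_1 = 3.5723 + 4.1441 + 4.9534 + 6.3483 = 19.0181


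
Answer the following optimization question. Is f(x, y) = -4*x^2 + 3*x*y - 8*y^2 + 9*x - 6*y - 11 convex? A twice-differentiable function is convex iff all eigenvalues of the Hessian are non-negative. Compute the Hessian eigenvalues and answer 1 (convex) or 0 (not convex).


The Hessian of f(x,y) = -4*x^2 + 3*x*y - 8*y^2 + 9*x - 6*y - 11 is:
H = [[-8, 3], [3, -16]]
Trace = -8 - 16 = -24
Determinant = -8*-16 - (3)^2 = 119
Discriminant = (-24)^2 - 4*119 = 100.0
Eigenvalues: lambda_1 = -17.0, lambda_2 = -7.0
The function is not convex.

0


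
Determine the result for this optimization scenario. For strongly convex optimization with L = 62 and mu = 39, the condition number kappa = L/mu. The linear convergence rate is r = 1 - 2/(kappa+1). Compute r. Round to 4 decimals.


Step 1: Compute the condition number.
kappa = L/mu = 62/39 = 1.5897
Step 2: Compute the convergence rate.
r = 1 - 2/(kappa + 1) = 1 - 2*mu/(L + mu) = (L - mu)/(L + mu) = 23/101 = 0.2277


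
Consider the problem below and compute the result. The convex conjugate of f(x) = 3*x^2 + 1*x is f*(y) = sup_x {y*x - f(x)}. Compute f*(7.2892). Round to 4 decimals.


f*(y) = sup_x {y*x - a*x^2 - b*x} = sup_x {(y-b)*x - a*x^2}
FOC: (y - b) - 2a*x = 0 => x* = (y - b)/(2a)
x* = (7.2892 - 1)/(2*3) = 1.0482
f*(7.2892) = (y-b)^2/(4a) = (7.2892 - 1)^2/(4*3)
= 39.554/12 = 3.2962


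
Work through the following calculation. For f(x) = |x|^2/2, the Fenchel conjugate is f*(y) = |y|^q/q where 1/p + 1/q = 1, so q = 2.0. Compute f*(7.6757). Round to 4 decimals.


The conjugate exponent q satisfies 1/p + 1/q = 1.
p = 2, so q = 2/(2 - 1) = 2.0
|y|^q = 7.6757^2.0 = 58.9164
f*(7.6757) = 58.9164 / 2.0 = 29.4582


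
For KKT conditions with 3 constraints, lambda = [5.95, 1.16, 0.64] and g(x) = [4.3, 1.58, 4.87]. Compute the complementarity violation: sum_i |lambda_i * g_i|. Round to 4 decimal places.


KKT complementary slackness check:
lambda_1 * g_1 = 5.95 * 4.3 = 25.585
lambda_2 * g_2 = 1.16 * 1.58 = 1.8328
lambda_3 * g_3 = 0.64 * 4.87 = 3.1168
Total violation = 25.585 + 1.8328 + 3.1168 = 30.5346


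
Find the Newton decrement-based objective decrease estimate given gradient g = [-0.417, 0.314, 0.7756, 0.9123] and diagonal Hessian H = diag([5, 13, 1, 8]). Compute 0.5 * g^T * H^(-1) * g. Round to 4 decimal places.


Step 1: H is diagonal, so H^(-1) * g = [-0.0834, 0.0242, 0.7756, 0.114].
Step 2: g^T H^(-1) g = sum_i g_i^2 / H_ii
  = (-0.417)^2/5 + (0.314)^2/13 + (0.7756)^2/1 + (0.9123)^2/8
  = 0.0348 + 0.0076 + 0.6016 + 0.104 = 0.748
Step 3: Objective decrease = 0.5 * g^T H^(-1) g = 0.374


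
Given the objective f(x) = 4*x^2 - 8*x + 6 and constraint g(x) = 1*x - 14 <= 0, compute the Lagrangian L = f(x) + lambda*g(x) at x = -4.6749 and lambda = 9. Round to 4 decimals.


Step 1: Evaluate f(x).
f(-4.6749) = 4*(-4.6749)^2 - 8*(-4.6749) + 6 = 130.818
Step 2: Evaluate g(x).
g(-4.6749) = 1*-4.6749 - 14 = -18.6749
Step 3: Compute Lagrangian.
L = 130.818 + 9*-18.6749 = -37.2561


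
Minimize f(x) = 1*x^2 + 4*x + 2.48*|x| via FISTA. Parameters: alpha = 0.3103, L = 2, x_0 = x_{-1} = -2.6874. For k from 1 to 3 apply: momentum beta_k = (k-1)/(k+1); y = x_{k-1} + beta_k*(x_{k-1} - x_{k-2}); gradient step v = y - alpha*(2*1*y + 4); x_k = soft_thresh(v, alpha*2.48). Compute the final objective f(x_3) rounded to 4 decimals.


FISTA on f(x) = 1*x^2 + 4*x + 2.48*|x|
L = 2, alpha = 0.3103
Iteration 1: beta = 0.0, y = -2.6874 + 0.0*(-2.6874 + 2.6874) = -2.6874
  grad(y) = -1.3748, v = y - alpha*grad = -2.2608
  prox(v) = soft_thresh(-2.2608, 0.7695) = -1.4913
Iteration 2: beta = 0.3333, y = -1.4913 + 0.3333*(-1.4913 + 2.6874) = -1.0925
  grad(y) = 1.8149, v = y - alpha*grad = -1.6557
  prox(v) = soft_thresh(-1.6557, 0.7695) = -0.8862
Iteration 3: beta = 0.5, y = -0.8862 + 0.5*(-0.8862 + 1.4913) = -0.5836
  grad(y) = 2.8328, v = y - alpha*grad = -1.4626
  prox(v) = soft_thresh(-1.4626, 0.7695) = -0.6931
f(x_3) = 1*(-0.6931)^2 + 4*(-0.6931) + 2.48*|-0.6931| = -0.5731


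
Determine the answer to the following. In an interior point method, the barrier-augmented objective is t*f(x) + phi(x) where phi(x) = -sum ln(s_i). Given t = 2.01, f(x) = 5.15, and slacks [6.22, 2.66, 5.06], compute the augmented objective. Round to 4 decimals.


Step 1: Compute log-barrier.
ln values: [1.8278, 0.9783, 1.6214]
phi = -(1.8278 + 0.9783 + 1.6214) = -4.4275
Step 2: Compute augmented objective.
t*f(x) = 2.01*5.15 = 10.3515
Total = 10.3515 - 4.4275 = 5.924


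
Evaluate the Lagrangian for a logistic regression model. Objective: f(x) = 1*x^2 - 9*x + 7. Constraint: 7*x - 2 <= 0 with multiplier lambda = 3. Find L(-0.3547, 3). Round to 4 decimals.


Step 1: Evaluate f(x).
f(-0.3547) = 1*(-0.3547)^2 - 9*(-0.3547) + 7 = 10.3181
Step 2: Evaluate g(x).
g(-0.3547) = 7*-0.3547 - 2 = -4.4829
Step 3: Compute Lagrangian.
L = 10.3181 + 3*-4.4829 = -3.1306


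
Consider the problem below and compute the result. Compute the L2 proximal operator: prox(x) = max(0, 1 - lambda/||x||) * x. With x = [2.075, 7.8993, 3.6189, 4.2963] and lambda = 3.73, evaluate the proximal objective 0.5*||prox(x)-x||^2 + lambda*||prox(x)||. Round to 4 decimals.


Step 1: Compute ||x||.
||x|| = 9.9126
Step 2: Compute scaling factor.
scale = max(0, 1 - 3.73/9.9126) = 0.6237
Step 3: prox(x) = [1.2942, 4.9269, 2.2571, 2.6796]
||prox(x)|| = 6.1826
Step 4: Proximal objective.
0.5*||prox-x||^2 = 6.9565
lambda*||prox|| = 23.0611
Total = 30.0175


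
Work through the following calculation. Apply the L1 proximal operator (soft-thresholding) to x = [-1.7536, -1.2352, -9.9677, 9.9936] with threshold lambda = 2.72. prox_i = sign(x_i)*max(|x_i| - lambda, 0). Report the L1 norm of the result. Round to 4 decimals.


Soft-thresholding with lambda = 2.72:
prox(-1.7536) = sign(-1.7536)*max(|-1.7536| - 2.72, 0) = 0.0
prox(-1.2352) = sign(-1.2352)*max(|-1.2352| - 2.72, 0) = 0.0
prox(-9.9677) = sign(-9.9677)*max(|-9.9677| - 2.72, 0) = -7.2477
prox(9.9936) = sign(9.9936)*max(|9.9936| - 2.72, 0) = 7.2736
prox(x) = [0.0, 0.0, -7.2477, 7.2736]
||prox(x)||_1 = 0.0 + 0.0 + 7.2477 + 7.2736 = 14.5213


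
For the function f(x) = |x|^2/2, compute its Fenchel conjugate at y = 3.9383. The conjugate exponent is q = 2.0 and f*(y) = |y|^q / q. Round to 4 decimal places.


The conjugate exponent q satisfies 1/p + 1/q = 1.
p = 2, so q = 2/(2 - 1) = 2.0
|y|^q = 3.9383^2.0 = 15.5102
f*(3.9383) = 15.5102 / 2.0 = 7.7551


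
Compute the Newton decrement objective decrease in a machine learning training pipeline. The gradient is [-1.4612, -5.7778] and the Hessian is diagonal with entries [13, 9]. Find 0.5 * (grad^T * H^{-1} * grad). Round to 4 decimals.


Step 1: H is diagonal, so H^(-1) * g = [-0.1124, -0.642].
Step 2: g^T H^(-1) g = sum_i g_i^2 / H_ii
  = (-1.4612)^2/13 + (-5.7778)^2/9
  = 0.1642 + 3.7092 = 3.8735
Step 3: Objective decrease = 0.5 * g^T H^(-1) g = 1.9367


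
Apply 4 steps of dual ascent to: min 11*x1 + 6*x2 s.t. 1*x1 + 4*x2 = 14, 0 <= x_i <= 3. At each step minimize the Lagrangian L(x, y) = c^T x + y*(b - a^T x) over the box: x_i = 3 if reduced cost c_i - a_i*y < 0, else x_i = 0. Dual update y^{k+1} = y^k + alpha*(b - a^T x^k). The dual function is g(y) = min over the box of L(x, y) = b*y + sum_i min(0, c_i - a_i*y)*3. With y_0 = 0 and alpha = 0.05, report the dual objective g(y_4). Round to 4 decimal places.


Dual ascent for LP: min 11*x1 + 6*x2, 1*x1 + 4*x2 = 14, 0 <= x_i <= 3
Step 1: y^k = 0.0, reduced costs: (11.0, 6.0)
  x^k = (0.0, 0.0), subgradient = b - a^T x = 14.0
  y^{k+1} = 0.0 + 0.05*14.0 = 0.7
Step 2: y^k = 0.7, reduced costs: (10.3, 3.2)
  x^k = (0.0, 0.0), subgradient = b - a^T x = 14.0
  y^{k+1} = 0.7 + 0.05*14.0 = 1.4
Step 3: y^k = 1.4, reduced costs: (9.6, 0.4)
  x^k = (0.0, 0.0), subgradient = b - a^T x = 14.0
  y^{k+1} = 1.4 + 0.05*14.0 = 2.1
Step 4: y^k = 2.1, reduced costs: (8.9, -2.4)
  x^k = (0.0, 3.0), subgradient = b - a^T x = 2.0
  y^{k+1} = 2.1 + 0.05*2.0 = 2.2
Dual objective at y_4 = 2.2: reduced costs (8.8, -2.8), box minimizer x = (0.0, 3.0)
g(y_4) = b*y + (c1 - a1*y)*x1 + (c2 - a2*y)*x2 = 14*2.2 + 8.8*0.0 + (-2.8)*3.0 = 30.8 + 0.0 - 8.4 = 22.4


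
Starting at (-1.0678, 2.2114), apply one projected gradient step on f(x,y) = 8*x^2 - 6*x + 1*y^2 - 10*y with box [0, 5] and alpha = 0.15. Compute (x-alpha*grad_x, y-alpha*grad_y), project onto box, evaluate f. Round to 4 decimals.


Step 1: Compute gradient at (-1.0678, 2.2114).
grad_x = 2*8*-1.0678 - 6 = -23.0848
grad_y = 2*1*2.2114 - 10 = -5.5772
Step 2: Gradient step.
x_raw = -1.0678 - 0.15*-23.0848 = 2.3949
y_raw = 2.2114 - 0.15*-5.5772 = 3.048
Step 3: Project onto [0, 5].
x_proj = clip(2.3949) = 2.3949
y_proj = clip(3.048) = 3.048
Step 4: Evaluate f.
f(2.3949, 3.048) = 10.326


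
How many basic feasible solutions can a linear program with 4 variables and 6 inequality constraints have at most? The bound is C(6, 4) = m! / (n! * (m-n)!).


Each vertex corresponds to some choice of n active constraints out of m, so the number of vertices is at most C(m, n) = m! / (n!(m-n)!).
m = 6, n = 4
Numerator: 6 * 5 * 4 * 3
Denominator: 4! = 24
C(6, 4) = 15


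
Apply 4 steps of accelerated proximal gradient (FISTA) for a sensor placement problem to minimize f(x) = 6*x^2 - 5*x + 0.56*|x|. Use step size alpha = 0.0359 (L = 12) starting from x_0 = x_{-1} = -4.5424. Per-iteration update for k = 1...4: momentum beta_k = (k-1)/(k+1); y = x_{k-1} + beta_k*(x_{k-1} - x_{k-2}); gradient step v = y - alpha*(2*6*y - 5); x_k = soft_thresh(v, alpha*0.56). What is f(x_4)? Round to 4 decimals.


FISTA on f(x) = 6*x^2 - 5*x + 0.56*|x|
L = 12, alpha = 0.0359
Iteration 1: beta = 0.0, y = -4.5424 + 0.0*(-4.5424 + 4.5424) = -4.5424
  grad(y) = -59.5088, v = y - alpha*grad = -2.406
  prox(v) = soft_thresh(-2.406, 0.0201) = -2.3859
Iteration 2: beta = 0.3333, y = -2.3859 + 0.3333*(-2.3859 + 4.5424) = -1.6671
  grad(y) = -25.0053, v = y - alpha*grad = -0.7694
  prox(v) = soft_thresh(-0.7694, 0.0201) = -0.7493
Iteration 3: beta = 0.5, y = -0.7493 + 0.5*(-0.7493 + 2.3859) = 0.069
  grad(y) = -4.1721, v = y - alpha*grad = 0.2188
  prox(v) = soft_thresh(0.2188, 0.0201) = 0.1987
Iteration 4: beta = 0.6, y = 0.1987 + 0.6*(0.1987 + 0.7493) = 0.7675
  grad(y) = 4.2095, v = y - alpha*grad = 0.6163
  prox(v) = soft_thresh(0.6163, 0.0201) = 0.5962
f(x_4) = 6*0.5962^2 - 5*0.5962 + 0.56*|0.5962| = -0.5143


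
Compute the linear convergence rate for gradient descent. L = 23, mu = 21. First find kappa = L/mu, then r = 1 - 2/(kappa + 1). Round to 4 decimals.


Step 1: Compute the condition number.
kappa = L/mu = 23/21 = 1.0952
Step 2: Compute the convergence rate.
r = 1 - 2/(kappa + 1) = 1 - 2*mu/(L + mu) = (L - mu)/(L + mu) = 2/44 = 0.0455


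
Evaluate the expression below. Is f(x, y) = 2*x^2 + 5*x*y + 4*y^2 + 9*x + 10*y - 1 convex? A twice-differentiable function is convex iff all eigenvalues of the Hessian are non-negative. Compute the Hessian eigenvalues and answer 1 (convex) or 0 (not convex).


The Hessian of f(x,y) = 2*x^2 + 5*x*y + 4*y^2 + 9*x + 10*y - 1 is:
H = [[4, 5], [5, 8]]
Trace = 4 + 8 = 12
Determinant = 4*8 - (5)^2 = 7
Discriminant = (12)^2 - 4*7 = 116.0
Eigenvalues: lambda_1 = 0.6148, lambda_2 = 11.3852
The function is convex.

1


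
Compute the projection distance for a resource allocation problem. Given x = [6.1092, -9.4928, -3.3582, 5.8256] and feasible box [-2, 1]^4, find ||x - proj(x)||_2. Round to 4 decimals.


Project each component onto [-2, 1].
clip(6.1092) = 1.0, clip(-9.4928) = -2.0, clip(-3.3582) = -2.0, clip(5.8256) = 1.0
Projection = [1.0, -2.0, -2.0, 1.0]
Squared diffs: [26.1039, 56.1421, 1.8447, 23.2864]
Distance = sqrt(107.3771) = 10.3623


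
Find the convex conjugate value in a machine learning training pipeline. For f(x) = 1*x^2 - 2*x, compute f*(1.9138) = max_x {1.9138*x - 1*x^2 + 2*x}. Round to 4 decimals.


f*(y) = sup_x {y*x - a*x^2 - b*x} = sup_x {(y-b)*x - a*x^2}
FOC: (y - b) - 2a*x = 0 => x* = (y - b)/(2a)
x* = (1.9138 + 2)/(2*1) = 1.9569
f*(1.9138) = (y-b)^2/(4a) = (1.9138 + 2)^2/(4*1)
= 15.3178/4 = 3.8295


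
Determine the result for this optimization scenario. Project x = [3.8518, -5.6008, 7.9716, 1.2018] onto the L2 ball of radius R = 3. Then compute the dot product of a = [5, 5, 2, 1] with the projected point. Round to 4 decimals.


Step 1: Compute ||x|| (intermediates to 6 decimals).
||x|| = sqrt(3.8518^2 + (-5.6008)^2 + 7.9716^2 + 1.2018^2) = 10.544954
Step 2: Project.
Since ||x|| > R, scale = R/||x|| = 3/10.544954 = 0.284496, proj(x) = scale * x
proj(x) = [1.095822, -1.593405, 2.267888, 0.341907]
Step 3: Dot product.
a^T * proj(x) = 5*1.095822 + 5*(-1.593405) + 2*2.267888 + 1*0.341907 = 2.3898


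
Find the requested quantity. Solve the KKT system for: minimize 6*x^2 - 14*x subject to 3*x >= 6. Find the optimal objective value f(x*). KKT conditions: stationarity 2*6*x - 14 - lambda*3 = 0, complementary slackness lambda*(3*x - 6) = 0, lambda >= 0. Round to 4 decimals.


Step 1: Try lambda = 0 (constraint inactive).
x_unc = 14/(2*6) = 1.1667
Check: 3*1.1667 = 3.5001 < 6 -- violated!
Step 2: Constraint must be active: 3*x = 6
x* = 6/3 = 2.0
lambda = (2*6*2.0 - 14)/3 = 3.3333
Step 3: Compute optimal value.
f(x*) = 6*2.0^2 - 14*2.0 = -4.0


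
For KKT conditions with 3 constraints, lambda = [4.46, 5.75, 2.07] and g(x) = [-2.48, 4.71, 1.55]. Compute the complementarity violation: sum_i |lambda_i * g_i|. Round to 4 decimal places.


KKT complementary slackness check:
lambda_1 * g_1 = 4.46 * -2.48 = -11.0608
lambda_2 * g_2 = 5.75 * 4.71 = 27.0825
lambda_3 * g_3 = 2.07 * 1.55 = 3.2085
Total violation = 11.0608 + 27.0825 + 3.2085 = 41.3518


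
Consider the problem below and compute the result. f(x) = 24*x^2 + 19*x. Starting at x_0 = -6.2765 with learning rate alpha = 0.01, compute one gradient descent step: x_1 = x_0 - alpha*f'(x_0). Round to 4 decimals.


We compute the gradient at x_0 and apply the update.
f'(x) = 48*x + 19
f'(-6.2765) = 48*-6.2765 + 19 = -282.272
x_1 = -6.2765 - 0.01*-282.272 = -3.4538


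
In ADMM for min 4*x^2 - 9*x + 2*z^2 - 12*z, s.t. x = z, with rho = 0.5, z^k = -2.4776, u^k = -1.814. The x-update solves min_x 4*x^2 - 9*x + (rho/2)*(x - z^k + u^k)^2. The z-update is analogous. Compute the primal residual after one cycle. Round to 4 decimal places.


ADMM iteration with rho = 0.5, z^k = -2.4776, u^k = -1.814
Step 1: x-update.
Minimize 4*x^2 - 9*x + (0.5/2)*(x + 2.4776 - 1.814)^2
FOC: (2*4 + 0.5)*x = 9 + 0.5*(-2.4776 + 1.814)
x^{k+1} = 1.0198
Step 2: z-update.
Minimize 2*z^2 - 12*z + (0.5/2)*(1.0198 - z - 1.814)^2
FOC: (2*2 + 0.5)*z = 12 + 0.5*(1.0198 - 1.814)
z^{k+1} = 2.5784
Step 3: u-update.
u^{k+1} = -1.814 + 1.0198 - 2.5784 = -3.3726
Step 4: Primal residual = |1.0198 - 2.5784| = 1.5586


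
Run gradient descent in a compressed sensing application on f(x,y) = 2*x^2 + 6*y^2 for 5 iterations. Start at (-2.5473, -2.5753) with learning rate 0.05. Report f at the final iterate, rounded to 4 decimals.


Gradient descent on f(x,y) = 2*x^2 + 6*y^2.
Starting point: (-2.5473, -2.5753), alpha = 0.05
Step 1: grad_x = 2*2*-2.5473 = -10.1892, grad_y = 2*6*-2.5753 = -30.9036
  x_1 = -2.5473 - 0.05*-10.1892 = -2.0378
  y_1 = -2.5753 - 0.05*-30.9036 = -1.0301
Step 2: grad_x = 2*2*-2.0378 = -8.1514, grad_y = 2*6*-1.0301 = -12.3614
  x_2 = -2.0378 - 0.05*-8.1514 = -1.6303
  y_2 = -1.0301 - 0.05*-12.3614 = -0.412
Step 3: grad_x = 2*2*-1.6303 = -6.5211, grad_y = 2*6*-0.412 = -4.9446
  x_3 = -1.6303 - 0.05*-6.5211 = -1.3042
  y_3 = -0.412 - 0.05*-4.9446 = -0.1648
Step 4: grad_x = 2*2*-1.3042 = -5.2169, grad_y = 2*6*-0.1648 = -1.9778
  x_4 = -1.3042 - 0.05*-5.2169 = -1.0434
  y_4 = -0.1648 - 0.05*-1.9778 = -0.0659
Step 5: grad_x = 2*2*-1.0434 = -4.1735, grad_y = 2*6*-0.0659 = -0.7911
  x_5 = -1.0434 - 0.05*-4.1735 = -0.8347
  y_5 = -0.0659 - 0.05*-0.7911 = -0.0264
f(-0.8347, -0.0264) = 2*(-0.8347)^2 + 6*(-0.0264)^2 = 1.3976


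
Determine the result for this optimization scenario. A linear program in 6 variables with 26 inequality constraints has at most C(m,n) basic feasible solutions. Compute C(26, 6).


Each vertex corresponds to some choice of n active constraints out of m, so the number of vertices is at most C(m, n) = m! / (n!(m-n)!).
m = 26, n = 6
Numerator: 26 * 25 * 24 * 23 * 22 * 21
Denominator: 6! = 720
C(26, 6) = 230230


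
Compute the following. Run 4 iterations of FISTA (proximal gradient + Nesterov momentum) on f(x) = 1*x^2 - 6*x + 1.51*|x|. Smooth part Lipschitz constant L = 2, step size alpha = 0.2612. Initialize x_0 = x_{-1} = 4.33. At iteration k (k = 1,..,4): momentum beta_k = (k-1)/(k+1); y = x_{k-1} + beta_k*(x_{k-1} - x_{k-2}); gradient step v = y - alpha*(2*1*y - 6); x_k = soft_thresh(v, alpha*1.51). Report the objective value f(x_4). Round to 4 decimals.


FISTA on f(x) = 1*x^2 - 6*x + 1.51*|x|
L = 2, alpha = 0.2612
Iteration 1: beta = 0.0, y = 4.33 + 0.0*(4.33 - 4.33) = 4.33
  grad(y) = 2.66, v = y - alpha*grad = 3.6352
  prox(v) = soft_thresh(3.6352, 0.3944) = 3.2408
Iteration 2: beta = 0.3333, y = 3.2408 + 0.3333*(3.2408 - 4.33) = 2.8777
  grad(y) = -0.2445, v = y - alpha*grad = 2.9416
  prox(v) = soft_thresh(2.9416, 0.3944) = 2.5472
Iteration 3: beta = 0.5, y = 2.5472 + 0.5*(2.5472 - 3.2408) = 2.2004
  grad(y) = -1.5992, v = y - alpha*grad = 2.6181
  prox(v) = soft_thresh(2.6181, 0.3944) = 2.2237
Iteration 4: beta = 0.6, y = 2.2237 + 0.6*(2.2237 - 2.5472) = 2.0296
  grad(y) = -1.9408, v = y - alpha*grad = 2.5365
  prox(v) = soft_thresh(2.5365, 0.3944) = 2.1421
f(x_4) = 1*2.1421^2 - 6*2.1421 + 1.51*|2.1421| = -5.0294


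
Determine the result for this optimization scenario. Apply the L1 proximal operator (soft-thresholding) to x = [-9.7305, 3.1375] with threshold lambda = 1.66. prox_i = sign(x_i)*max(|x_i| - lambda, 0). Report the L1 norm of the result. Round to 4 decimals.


Soft-thresholding with lambda = 1.66:
prox(-9.7305) = sign(-9.7305)*max(|-9.7305| - 1.66, 0) = -8.0705
prox(3.1375) = sign(3.1375)*max(|3.1375| - 1.66, 0) = 1.4775
prox(x) = [-8.0705, 1.4775]
||prox(x)||_1 = 8.0705 + 1.4775 = 9.548


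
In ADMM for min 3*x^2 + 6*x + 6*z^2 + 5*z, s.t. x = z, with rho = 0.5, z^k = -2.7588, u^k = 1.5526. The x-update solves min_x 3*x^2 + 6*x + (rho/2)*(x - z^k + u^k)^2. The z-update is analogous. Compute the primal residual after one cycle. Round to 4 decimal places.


ADMM iteration with rho = 0.5, z^k = -2.7588, u^k = 1.5526
Step 1: x-update.
Minimize 3*x^2 + 6*x + (0.5/2)*(x + 2.7588 + 1.5526)^2
FOC: (2*3 + 0.5)*x = -6 + 0.5*(-2.7588 - 1.5526)
x^{k+1} = -1.2547
Step 2: z-update.
Minimize 6*z^2 + 5*z + (0.5/2)*(-1.2547 - z + 1.5526)^2
FOC: (2*6 + 0.5)*z = -5 + 0.5*(-1.2547 + 1.5526)
z^{k+1} = -0.3881
Step 3: u-update.
u^{k+1} = 1.5526 - 1.2547 + 0.3881 = 0.686
Step 4: Primal residual = |-1.2547 + 0.3881| = 0.8666


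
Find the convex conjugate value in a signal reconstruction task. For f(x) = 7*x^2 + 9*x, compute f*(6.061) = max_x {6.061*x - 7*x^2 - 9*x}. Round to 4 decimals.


f*(y) = sup_x {y*x - a*x^2 - b*x} = sup_x {(y-b)*x - a*x^2}
FOC: (y - b) - 2a*x = 0 => x* = (y - b)/(2a)
x* = (6.061 - 9)/(2*7) = -0.2099
f*(6.061) = (y-b)^2/(4a) = (6.061 - 9)^2/(4*7)
= 8.6377/28 = 0.3085


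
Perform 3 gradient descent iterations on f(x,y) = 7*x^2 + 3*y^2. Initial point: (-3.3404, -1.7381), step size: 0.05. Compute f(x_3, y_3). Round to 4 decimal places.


Gradient descent on f(x,y) = 7*x^2 + 3*y^2.
Starting point: (-3.3404, -1.7381), alpha = 0.05
Step 1: grad_x = 2*7*-3.3404 = -46.7656, grad_y = 2*3*-1.7381 = -10.4286
  x_1 = -3.3404 - 0.05*-46.7656 = -1.0021
  y_1 = -1.7381 - 0.05*-10.4286 = -1.2167
Step 2: grad_x = 2*7*-1.0021 = -14.0297, grad_y = 2*3*-1.2167 = -7.3
  x_2 = -1.0021 - 0.05*-14.0297 = -0.3006
  y_2 = -1.2167 - 0.05*-7.3 = -0.8517
Step 3: grad_x = 2*7*-0.3006 = -4.2089, grad_y = 2*3*-0.8517 = -5.11
  x_3 = -0.3006 - 0.05*-4.2089 = -0.0902
  y_3 = -0.8517 - 0.05*-5.11 = -0.5962
f(-0.0902, -0.5962) = 7*(-0.0902)^2 + 3*(-0.5962)^2 = 1.1232
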